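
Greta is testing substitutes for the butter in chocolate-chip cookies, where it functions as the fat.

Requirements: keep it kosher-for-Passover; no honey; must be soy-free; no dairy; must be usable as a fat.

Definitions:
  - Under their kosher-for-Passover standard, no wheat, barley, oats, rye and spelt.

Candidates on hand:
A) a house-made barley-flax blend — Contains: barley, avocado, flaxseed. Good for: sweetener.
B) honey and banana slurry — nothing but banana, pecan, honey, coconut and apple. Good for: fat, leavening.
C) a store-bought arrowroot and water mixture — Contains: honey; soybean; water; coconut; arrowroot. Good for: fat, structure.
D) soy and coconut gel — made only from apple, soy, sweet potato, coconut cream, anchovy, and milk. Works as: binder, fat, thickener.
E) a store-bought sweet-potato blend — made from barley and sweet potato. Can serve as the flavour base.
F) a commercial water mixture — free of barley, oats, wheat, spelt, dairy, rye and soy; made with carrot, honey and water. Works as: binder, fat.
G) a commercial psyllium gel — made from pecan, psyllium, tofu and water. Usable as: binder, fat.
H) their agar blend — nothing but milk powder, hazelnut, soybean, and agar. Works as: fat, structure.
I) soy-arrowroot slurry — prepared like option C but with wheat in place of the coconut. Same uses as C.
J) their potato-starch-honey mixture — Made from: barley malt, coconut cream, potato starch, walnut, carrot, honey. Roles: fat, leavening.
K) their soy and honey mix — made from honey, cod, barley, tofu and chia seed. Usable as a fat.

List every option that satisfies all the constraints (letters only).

A: not usable as a fat; has barley, so not kosher-for-Passover — reject
B: has honey, so not honey-free — out
C: has honey, so not honey-free; has soybean, so not soy-free — no
D: has soy, so not soy-free; has milk, so not dairy-free — reject
E: not usable as a fat; has barley, so not kosher-for-Passover — reject
F: has honey, so not honey-free — reject
G: has tofu, so not soy-free — no
H: has soybean, so not soy-free; has milk powder, so not dairy-free — out
I: has wheat, so not kosher-for-Passover; has honey, so not honey-free (and 1 more) — reject
J: has barley malt, so not kosher-for-Passover; has honey, so not honey-free — no
K: has barley, so not kosher-for-Passover; has honey, so not honey-free (and 1 more) — no

none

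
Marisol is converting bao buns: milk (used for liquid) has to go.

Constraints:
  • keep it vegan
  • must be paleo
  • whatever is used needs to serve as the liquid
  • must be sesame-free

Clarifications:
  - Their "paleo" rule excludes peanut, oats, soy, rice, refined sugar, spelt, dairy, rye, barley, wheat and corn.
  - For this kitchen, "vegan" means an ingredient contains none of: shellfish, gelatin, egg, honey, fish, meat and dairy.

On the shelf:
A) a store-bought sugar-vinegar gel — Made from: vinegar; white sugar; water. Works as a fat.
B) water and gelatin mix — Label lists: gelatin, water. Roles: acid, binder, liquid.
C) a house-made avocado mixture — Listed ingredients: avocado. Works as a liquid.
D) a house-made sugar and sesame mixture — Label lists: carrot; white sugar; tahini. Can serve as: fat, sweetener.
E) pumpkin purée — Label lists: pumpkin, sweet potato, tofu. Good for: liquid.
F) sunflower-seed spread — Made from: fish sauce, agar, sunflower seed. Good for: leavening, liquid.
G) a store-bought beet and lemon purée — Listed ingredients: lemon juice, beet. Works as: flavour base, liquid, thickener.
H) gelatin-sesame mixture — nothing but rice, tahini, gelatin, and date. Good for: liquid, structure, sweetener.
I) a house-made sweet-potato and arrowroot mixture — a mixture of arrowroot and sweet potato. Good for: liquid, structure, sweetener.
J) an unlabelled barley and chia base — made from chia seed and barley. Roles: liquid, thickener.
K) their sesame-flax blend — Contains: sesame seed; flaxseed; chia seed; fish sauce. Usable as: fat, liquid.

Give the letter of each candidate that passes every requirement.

A: not usable as a liquid; has white sugar, so not paleo — out
B: has gelatin, so not vegan — no
C: only avocado; none excluded — valid
D: not usable as a liquid; has white sugar, so not paleo (and 1 more) — out
E: has tofu, so not paleo — reject
F: has fish sauce, so not vegan — reject
G: only beet and lemon juice; none excluded — valid
H: has rice, so not paleo; has gelatin, so not vegan (and 1 more) — out
I: vegan, paleo — keep
J: has barley, so not paleo — no
K: has fish sauce, so not vegan; has sesame seed, so not sesame-free — no

C, G, I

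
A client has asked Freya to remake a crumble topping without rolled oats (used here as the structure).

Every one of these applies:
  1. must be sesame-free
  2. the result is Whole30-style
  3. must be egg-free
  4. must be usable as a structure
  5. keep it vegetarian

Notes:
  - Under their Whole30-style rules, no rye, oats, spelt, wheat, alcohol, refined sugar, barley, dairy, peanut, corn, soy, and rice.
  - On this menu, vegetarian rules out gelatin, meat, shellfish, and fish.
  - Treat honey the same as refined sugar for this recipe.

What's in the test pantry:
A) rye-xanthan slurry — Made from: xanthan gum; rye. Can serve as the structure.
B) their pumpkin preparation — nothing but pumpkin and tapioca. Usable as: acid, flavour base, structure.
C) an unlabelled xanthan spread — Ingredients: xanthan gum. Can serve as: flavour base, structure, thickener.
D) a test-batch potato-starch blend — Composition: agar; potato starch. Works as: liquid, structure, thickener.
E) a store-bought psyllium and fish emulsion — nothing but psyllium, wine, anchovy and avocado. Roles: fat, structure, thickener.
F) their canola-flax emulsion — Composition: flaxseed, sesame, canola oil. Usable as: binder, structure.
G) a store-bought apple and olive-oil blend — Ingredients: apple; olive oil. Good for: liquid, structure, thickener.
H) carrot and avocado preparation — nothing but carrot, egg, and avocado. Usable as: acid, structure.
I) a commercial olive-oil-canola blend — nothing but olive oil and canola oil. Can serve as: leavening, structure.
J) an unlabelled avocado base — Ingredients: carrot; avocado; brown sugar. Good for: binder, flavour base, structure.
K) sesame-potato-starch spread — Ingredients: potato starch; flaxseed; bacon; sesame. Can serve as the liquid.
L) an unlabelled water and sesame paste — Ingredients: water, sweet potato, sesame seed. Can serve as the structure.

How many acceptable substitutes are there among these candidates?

A: has rye, so not Whole30-style — reject
B: only pumpkin and tapioca; none excluded — OK
C: only xanthan gum; none excluded — keep
D: all constraints satisfied — keep
E: has wine, so not Whole30-style; has anchovy, so not vegetarian — reject
F: has sesame, so not sesame-free — no
G: Whole30-style, no sesame — OK
H: has egg, so not egg-free — reject
I: only canola oil and olive oil; none excluded — valid
J: has brown sugar, so not Whole30-style — no
K: not usable as a structure; has bacon, so not vegetarian (and 1 more) — out
L: has sesame seed, so not sesame-free — out

5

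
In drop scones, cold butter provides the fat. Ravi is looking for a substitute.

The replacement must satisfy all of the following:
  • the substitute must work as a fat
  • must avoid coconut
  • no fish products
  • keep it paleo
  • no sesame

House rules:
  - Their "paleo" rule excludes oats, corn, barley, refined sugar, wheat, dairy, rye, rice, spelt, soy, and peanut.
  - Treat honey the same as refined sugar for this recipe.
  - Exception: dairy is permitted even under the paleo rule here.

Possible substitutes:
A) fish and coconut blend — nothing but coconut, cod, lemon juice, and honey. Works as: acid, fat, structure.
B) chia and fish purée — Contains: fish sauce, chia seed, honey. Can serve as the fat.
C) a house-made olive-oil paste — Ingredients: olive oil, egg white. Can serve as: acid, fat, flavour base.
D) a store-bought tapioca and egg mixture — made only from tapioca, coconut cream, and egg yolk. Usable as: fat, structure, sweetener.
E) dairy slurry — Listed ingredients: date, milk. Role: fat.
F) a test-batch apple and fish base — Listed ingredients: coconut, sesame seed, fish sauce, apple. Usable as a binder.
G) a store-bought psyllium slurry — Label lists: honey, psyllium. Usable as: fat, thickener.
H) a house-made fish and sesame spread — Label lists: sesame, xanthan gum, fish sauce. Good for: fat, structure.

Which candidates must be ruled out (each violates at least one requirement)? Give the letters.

A: has honey, so not paleo; has cod, so not fish-free (and 1 more) — out
B: has honey, so not paleo; has fish sauce, so not fish-free — no
C: every rule checks out — keep
D: has coconut cream, so not coconut-free — no
E: dairy is permitted under the paleo carve-out; nothing else excluded — valid
F: not usable as a fat; has fish sauce, so not fish-free (and 2 more) — reject
G: has honey, so not paleo — no
H: has fish sauce, so not fish-free; has sesame, so not sesame-free — reject

A, B, D, F, G, H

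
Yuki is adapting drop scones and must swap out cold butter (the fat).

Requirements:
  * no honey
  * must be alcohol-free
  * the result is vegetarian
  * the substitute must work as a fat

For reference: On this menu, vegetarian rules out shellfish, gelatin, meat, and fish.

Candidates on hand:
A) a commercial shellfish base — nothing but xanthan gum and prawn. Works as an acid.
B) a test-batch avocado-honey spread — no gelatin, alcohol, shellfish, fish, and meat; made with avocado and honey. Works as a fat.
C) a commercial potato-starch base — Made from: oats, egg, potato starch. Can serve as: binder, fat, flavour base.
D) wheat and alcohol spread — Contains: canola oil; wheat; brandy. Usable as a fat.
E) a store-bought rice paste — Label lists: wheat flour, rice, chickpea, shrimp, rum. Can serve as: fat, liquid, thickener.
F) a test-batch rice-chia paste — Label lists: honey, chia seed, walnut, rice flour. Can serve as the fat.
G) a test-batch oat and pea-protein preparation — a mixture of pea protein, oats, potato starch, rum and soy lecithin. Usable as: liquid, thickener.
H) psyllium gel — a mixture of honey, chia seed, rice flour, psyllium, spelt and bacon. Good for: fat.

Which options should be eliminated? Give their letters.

A, B, D, E, F, G, H

A: not usable as a fat; has prawn, so not vegetarian — out
B: has honey, so not honey-free — no
C: nothing on the exclusion list — OK
D: has brandy, so not alcohol-free — no
E: has shrimp, so not vegetarian; has rum, so not alcohol-free — reject
F: has honey, so not honey-free — reject
G: not usable as a fat; has rum, so not alcohol-free — out
H: has bacon, so not vegetarian; has honey, so not honey-free — reject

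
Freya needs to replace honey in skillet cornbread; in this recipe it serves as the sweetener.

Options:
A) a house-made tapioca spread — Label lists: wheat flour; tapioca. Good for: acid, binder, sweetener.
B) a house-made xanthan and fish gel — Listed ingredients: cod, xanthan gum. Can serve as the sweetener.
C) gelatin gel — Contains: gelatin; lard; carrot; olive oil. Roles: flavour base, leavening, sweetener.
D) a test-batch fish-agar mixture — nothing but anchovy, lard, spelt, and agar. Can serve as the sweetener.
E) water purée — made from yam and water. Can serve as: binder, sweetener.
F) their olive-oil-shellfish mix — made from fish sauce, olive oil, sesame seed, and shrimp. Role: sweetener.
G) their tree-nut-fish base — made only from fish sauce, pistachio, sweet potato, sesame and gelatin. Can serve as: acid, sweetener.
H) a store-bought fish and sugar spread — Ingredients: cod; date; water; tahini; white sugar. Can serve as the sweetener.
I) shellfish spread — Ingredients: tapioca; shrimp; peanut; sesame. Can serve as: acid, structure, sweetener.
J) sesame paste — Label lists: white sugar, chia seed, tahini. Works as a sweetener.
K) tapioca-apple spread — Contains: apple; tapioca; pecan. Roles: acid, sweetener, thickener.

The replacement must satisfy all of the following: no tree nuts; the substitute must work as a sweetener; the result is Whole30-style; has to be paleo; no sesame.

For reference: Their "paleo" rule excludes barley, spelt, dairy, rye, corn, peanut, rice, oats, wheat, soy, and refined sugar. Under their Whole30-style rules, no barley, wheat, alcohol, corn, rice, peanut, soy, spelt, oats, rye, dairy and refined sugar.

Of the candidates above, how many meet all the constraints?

A: has wheat flour, so not paleo; has wheat flour, so not Whole30-style — no
B: nothing on the exclusion list — valid
C: works as a sweetener, no tree nuts, paleo — keep
D: has spelt, so not paleo; has spelt, so not Whole30-style — reject
E: only water and yam; none excluded — valid
F: has sesame seed, so not sesame-free — no
G: has sesame, so not sesame-free; has pistachio, so not tree-nut-free — out
H: has white sugar, so not paleo; has white sugar, so not Whole30-style (and 1 more) — reject
I: has peanut, so not paleo; has peanut, so not Whole30-style (and 1 more) — out
J: has white sugar, so not paleo; has white sugar, so not Whole30-style (and 1 more) — reject
K: has pecan, so not tree-nut-free — no

3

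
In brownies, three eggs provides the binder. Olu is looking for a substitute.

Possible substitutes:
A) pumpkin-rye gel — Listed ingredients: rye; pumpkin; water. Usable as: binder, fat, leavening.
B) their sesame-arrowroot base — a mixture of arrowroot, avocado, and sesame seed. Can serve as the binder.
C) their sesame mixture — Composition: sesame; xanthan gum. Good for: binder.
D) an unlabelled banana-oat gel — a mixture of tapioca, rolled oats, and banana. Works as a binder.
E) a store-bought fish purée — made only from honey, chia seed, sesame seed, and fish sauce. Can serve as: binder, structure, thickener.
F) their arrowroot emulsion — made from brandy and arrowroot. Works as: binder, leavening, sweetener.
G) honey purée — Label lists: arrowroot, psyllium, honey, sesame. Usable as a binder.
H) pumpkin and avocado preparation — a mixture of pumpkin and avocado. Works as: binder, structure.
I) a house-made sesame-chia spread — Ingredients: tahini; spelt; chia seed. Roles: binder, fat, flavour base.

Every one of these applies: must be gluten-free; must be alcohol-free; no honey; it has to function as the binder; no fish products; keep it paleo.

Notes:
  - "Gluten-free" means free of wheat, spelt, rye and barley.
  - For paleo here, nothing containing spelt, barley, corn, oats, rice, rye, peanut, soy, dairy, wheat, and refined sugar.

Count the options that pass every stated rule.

A: has rye, so not gluten-free; has rye, so not paleo — out
B: only sesame seed, avocado and arrowroot; none excluded — keep
C: nothing on the exclusion list — OK
D: has rolled oats, so not paleo — reject
E: has fish sauce, so not fish-free; has honey, so not honey-free — reject
F: has brandy, so not alcohol-free — reject
G: has honey, so not honey-free — no
H: only pumpkin and avocado; none excluded — OK
I: has spelt, so not gluten-free; has spelt, so not paleo — out

3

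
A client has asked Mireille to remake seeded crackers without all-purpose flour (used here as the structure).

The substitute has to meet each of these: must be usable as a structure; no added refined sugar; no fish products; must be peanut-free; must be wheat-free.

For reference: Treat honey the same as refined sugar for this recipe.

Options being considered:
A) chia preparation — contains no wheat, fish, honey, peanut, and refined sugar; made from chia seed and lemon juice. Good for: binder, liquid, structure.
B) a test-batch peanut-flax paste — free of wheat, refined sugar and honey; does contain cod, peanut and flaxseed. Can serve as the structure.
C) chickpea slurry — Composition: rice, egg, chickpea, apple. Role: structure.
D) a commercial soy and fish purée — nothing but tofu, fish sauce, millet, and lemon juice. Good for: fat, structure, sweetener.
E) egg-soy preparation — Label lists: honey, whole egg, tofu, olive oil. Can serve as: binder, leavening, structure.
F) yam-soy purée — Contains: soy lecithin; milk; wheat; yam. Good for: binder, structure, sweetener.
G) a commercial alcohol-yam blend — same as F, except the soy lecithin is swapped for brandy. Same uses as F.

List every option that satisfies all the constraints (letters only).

A: no-added-sugar, no wheat — valid
B: has peanut, so not peanut-free; has cod, so not fish-free — reject
C: egg and rice etc. — none of it excluded — keep
D: has fish sauce, so not fish-free — reject
E: has honey, so not no-added-sugar — out
F: has wheat, so not wheat-free — out
G: has wheat, so not wheat-free — out

A, C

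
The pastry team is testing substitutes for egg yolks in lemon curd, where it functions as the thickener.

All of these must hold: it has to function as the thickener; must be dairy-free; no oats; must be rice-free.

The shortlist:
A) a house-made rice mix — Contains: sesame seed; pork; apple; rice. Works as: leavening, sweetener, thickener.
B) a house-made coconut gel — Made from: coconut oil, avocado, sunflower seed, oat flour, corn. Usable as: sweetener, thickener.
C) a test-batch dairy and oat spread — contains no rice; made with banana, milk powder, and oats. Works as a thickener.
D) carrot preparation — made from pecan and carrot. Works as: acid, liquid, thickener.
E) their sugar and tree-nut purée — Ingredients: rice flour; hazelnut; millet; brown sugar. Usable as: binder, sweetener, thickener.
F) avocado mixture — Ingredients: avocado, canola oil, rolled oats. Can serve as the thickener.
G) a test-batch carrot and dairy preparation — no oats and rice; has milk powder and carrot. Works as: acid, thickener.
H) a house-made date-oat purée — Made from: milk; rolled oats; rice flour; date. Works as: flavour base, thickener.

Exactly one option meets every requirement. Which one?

D

A: has rice, so not rice-free — out
B: has oat flour, so not oat-free — no
C: has oats, so not oat-free; has milk powder, so not dairy-free — no
D: all constraints satisfied — keep
E: has rice flour, so not rice-free — reject
F: has rolled oats, so not oat-free — reject
G: has milk powder, so not dairy-free — no
H: has rice flour, so not rice-free; has rolled oats, so not oat-free (and 1 more) — reject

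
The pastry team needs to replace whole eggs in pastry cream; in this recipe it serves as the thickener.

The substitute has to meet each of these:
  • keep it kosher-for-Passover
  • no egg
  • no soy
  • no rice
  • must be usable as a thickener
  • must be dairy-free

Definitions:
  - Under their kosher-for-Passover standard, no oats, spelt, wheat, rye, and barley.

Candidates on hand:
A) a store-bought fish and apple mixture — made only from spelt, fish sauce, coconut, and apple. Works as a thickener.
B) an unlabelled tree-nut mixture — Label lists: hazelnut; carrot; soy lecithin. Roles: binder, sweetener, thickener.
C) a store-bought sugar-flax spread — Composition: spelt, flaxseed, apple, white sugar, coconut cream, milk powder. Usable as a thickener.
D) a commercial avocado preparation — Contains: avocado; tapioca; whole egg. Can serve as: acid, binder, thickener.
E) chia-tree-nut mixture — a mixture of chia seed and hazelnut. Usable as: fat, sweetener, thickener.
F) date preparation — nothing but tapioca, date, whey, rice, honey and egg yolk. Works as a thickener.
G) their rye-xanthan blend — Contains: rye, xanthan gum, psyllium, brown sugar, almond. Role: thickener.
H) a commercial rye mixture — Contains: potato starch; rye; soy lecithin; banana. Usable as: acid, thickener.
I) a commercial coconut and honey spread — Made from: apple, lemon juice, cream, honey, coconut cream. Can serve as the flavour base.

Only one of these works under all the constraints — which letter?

A: has spelt, so not kosher-for-Passover — out
B: has soy lecithin, so not soy-free — reject
C: has spelt, so not kosher-for-Passover; has milk powder, so not dairy-free — no
D: has whole egg, so not egg-free — no
E: only hazelnut and chia seed; none excluded — valid
F: has whey, so not dairy-free; has egg yolk, so not egg-free (and 1 more) — out
G: has rye, so not kosher-for-Passover — no
H: has rye, so not kosher-for-Passover; has soy lecithin, so not soy-free — reject
I: not usable as a thickener; has cream, so not dairy-free — out

E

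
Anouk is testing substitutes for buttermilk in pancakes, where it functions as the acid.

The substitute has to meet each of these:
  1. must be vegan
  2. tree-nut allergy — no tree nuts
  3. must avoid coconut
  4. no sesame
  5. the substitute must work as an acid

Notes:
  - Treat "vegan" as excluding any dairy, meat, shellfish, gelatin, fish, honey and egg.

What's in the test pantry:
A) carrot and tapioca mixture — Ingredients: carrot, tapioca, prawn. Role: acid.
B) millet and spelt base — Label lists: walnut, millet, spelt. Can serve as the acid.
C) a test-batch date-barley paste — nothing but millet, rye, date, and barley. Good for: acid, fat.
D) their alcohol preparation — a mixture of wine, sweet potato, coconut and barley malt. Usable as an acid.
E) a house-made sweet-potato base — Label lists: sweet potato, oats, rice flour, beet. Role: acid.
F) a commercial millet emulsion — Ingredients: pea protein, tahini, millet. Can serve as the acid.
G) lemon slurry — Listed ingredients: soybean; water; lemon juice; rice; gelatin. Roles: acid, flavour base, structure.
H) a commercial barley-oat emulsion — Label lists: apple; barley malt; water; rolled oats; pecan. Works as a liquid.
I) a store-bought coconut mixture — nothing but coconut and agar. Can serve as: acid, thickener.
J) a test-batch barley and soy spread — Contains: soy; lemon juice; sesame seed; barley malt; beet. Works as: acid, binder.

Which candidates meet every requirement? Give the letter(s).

A: has prawn, so not vegan — out
B: has walnut, so not tree-nut-free — no
C: nothing on the exclusion list — OK
D: has coconut, so not coconut-free — reject
E: works as an acid, no sesame, no coconut — keep
F: has tahini, so not sesame-free — reject
G: has gelatin, so not vegan — out
H: not usable as an acid; has pecan, so not tree-nut-free — reject
I: has coconut, so not coconut-free — no
J: has sesame seed, so not sesame-free — reject

C, E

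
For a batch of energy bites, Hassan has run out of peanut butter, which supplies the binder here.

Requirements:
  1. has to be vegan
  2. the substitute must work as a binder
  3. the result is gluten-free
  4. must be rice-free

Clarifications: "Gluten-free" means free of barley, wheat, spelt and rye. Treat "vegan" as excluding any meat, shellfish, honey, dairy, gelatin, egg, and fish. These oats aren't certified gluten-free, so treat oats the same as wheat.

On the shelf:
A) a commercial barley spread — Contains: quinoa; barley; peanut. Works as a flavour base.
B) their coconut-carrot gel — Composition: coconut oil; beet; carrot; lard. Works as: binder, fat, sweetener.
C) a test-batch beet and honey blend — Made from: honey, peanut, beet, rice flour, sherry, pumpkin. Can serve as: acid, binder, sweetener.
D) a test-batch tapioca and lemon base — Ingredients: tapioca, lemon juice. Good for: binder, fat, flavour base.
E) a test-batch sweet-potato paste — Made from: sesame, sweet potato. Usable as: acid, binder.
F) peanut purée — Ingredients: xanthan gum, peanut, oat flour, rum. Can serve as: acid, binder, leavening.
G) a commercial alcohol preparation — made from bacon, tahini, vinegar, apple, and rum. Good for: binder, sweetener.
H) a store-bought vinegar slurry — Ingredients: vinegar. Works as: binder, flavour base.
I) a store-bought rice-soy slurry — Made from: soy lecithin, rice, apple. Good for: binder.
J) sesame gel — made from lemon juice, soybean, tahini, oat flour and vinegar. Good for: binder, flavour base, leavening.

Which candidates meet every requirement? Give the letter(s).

D, E, H

A: not usable as a binder; has barley, so not gluten-free — no
B: has lard, so not vegan — reject
C: has honey, so not vegan; has rice flour, so not rice-free — reject
D: nothing on the exclusion list — OK
E: all constraints satisfied — valid
F: has oat flour, so not gluten-free — reject
G: has bacon, so not vegan — no
H: every rule checks out — valid
I: has rice, so not rice-free — out
J: has oat flour, so not gluten-free — reject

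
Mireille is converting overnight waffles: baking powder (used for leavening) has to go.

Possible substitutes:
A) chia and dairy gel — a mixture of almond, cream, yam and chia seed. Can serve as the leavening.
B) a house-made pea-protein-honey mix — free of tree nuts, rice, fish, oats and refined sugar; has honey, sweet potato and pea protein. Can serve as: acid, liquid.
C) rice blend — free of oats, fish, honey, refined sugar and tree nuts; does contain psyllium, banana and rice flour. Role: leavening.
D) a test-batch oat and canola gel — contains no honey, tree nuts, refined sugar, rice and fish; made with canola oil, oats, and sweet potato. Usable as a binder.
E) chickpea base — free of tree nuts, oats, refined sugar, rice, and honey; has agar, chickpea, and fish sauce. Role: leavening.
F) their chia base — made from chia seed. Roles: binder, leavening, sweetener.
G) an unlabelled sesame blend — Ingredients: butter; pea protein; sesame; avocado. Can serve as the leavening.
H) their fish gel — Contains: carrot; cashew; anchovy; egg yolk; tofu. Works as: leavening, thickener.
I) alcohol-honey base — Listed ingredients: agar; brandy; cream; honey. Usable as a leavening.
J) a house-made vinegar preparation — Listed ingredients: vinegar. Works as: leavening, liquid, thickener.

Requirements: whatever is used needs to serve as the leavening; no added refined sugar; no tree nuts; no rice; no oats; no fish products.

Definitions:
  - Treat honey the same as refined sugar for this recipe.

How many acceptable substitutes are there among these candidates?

A: has almond, so not tree-nut-free — reject
B: not usable as a leavening; has honey, so not no-added-sugar — no
C: has rice flour, so not rice-free — no
D: not usable as a leavening; has oats, so not oat-free — out
E: has fish sauce, so not fish-free — reject
F: all constraints satisfied — valid
G: works as a leavening, no fish, no tree nuts — keep
H: has cashew, so not tree-nut-free; has anchovy, so not fish-free — no
I: has honey, so not no-added-sugar — no
J: no-added-sugar, no tree nuts — valid

3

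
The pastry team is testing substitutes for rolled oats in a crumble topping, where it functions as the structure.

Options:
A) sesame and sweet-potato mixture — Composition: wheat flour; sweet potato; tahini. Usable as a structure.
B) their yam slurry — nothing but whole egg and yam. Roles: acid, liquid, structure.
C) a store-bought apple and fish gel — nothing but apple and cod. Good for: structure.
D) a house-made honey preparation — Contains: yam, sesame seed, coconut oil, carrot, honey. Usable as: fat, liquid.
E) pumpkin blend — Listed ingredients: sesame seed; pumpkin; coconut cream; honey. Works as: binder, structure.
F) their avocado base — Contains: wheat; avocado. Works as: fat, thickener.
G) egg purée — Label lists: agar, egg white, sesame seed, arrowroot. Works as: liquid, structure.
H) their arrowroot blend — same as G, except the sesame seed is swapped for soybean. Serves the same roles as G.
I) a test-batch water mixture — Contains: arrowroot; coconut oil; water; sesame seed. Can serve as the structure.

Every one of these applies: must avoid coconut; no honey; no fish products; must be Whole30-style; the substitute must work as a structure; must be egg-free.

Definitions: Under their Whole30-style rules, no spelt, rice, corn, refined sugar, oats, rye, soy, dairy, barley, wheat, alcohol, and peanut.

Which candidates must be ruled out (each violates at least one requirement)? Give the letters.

A: has wheat flour, so not Whole30-style — no
B: has whole egg, so not egg-free — no
C: has cod, so not fish-free — out
D: not usable as a structure; has coconut oil, so not coconut-free (and 1 more) — no
E: has coconut cream, so not coconut-free; has honey, so not honey-free — reject
F: not usable as a structure; has wheat, so not Whole30-style — no
G: has egg white, so not egg-free — out
H: has soybean, so not Whole30-style; has egg white, so not egg-free — no
I: has coconut oil, so not coconut-free — out

A, B, C, D, E, F, G, H, I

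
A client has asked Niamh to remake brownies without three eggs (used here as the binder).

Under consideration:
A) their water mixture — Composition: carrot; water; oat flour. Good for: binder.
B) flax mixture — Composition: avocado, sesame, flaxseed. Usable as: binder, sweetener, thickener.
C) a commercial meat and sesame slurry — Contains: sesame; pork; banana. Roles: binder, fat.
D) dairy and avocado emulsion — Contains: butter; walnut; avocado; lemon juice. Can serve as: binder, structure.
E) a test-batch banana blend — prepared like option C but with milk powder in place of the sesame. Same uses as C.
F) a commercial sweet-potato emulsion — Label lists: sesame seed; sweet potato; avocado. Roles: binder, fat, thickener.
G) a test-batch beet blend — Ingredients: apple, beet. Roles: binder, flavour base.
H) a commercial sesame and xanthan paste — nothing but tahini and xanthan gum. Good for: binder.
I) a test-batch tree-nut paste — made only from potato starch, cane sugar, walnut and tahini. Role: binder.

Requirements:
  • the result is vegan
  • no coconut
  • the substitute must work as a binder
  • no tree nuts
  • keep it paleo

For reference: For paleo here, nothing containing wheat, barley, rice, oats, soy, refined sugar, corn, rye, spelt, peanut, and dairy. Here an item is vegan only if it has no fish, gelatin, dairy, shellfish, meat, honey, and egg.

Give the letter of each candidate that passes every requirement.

B, F, G, H

A: has oat flour, so not paleo — reject
B: all constraints satisfied — valid
C: has pork, so not vegan — reject
D: has butter, so not paleo; has butter, so not vegan (and 1 more) — no
E: has milk powder, so not paleo; has milk powder, so not vegan — reject
F: nothing on the exclusion list — OK
G: nothing on the exclusion list — keep
H: nothing on the exclusion list — valid
I: has cane sugar, so not paleo; has walnut, so not tree-nut-free — no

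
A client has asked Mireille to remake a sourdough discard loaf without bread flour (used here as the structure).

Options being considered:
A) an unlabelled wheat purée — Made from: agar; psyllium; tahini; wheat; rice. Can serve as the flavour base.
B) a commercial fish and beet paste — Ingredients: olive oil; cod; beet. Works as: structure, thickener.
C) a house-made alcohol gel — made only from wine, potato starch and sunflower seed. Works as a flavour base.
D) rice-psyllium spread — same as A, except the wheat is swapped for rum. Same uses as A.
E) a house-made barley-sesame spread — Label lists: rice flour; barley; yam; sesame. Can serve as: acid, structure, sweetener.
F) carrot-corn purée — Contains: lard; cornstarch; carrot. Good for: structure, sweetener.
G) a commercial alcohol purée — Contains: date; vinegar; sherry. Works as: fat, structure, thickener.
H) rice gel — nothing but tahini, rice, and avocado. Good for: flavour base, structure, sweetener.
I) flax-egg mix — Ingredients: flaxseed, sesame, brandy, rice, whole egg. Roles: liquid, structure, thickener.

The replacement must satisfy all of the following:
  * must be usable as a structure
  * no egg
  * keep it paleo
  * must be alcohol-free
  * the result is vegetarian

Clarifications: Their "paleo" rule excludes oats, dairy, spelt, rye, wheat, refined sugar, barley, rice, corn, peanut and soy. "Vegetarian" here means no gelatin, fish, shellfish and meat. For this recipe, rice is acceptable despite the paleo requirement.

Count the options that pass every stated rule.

1

A: not usable as a structure; has wheat, so not paleo — reject
B: has cod, so not vegetarian — reject
C: not usable as a structure; has wine, so not alcohol-free — no
D: not usable as a structure; has rum, so not alcohol-free — reject
E: has barley, so not paleo — out
F: has cornstarch, so not paleo; has lard, so not vegetarian — reject
G: has sherry, so not alcohol-free — no
H: rice is permitted under the paleo carve-out; nothing else excluded — keep
I: has brandy, so not alcohol-free; has whole egg, so not egg-free — reject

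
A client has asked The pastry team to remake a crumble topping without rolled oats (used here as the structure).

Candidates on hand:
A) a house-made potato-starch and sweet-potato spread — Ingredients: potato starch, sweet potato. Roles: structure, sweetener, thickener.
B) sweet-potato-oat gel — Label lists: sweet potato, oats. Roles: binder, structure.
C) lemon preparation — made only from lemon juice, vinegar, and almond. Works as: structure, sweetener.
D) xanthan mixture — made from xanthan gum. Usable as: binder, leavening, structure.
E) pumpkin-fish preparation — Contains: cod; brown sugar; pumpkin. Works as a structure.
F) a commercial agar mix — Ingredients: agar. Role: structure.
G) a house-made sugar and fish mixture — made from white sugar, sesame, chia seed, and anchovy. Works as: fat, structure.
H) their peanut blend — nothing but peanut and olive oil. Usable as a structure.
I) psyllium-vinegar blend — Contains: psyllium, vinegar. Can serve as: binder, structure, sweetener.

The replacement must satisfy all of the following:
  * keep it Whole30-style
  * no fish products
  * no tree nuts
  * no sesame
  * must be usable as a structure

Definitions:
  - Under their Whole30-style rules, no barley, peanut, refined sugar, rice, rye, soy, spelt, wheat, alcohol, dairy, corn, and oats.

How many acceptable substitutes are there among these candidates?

4

A: works as a structure, no tree nuts, no fish — valid
B: has oats, so not Whole30-style — reject
C: has almond, so not tree-nut-free — no
D: works as a structure, Whole30-style, no fish — valid
E: has brown sugar, so not Whole30-style; has cod, so not fish-free — no
F: no tree nuts, no sesame — OK
G: has white sugar, so not Whole30-style; has anchovy, so not fish-free (and 1 more) — reject
H: has peanut, so not Whole30-style — reject
I: no tree nuts, Whole30-style — valid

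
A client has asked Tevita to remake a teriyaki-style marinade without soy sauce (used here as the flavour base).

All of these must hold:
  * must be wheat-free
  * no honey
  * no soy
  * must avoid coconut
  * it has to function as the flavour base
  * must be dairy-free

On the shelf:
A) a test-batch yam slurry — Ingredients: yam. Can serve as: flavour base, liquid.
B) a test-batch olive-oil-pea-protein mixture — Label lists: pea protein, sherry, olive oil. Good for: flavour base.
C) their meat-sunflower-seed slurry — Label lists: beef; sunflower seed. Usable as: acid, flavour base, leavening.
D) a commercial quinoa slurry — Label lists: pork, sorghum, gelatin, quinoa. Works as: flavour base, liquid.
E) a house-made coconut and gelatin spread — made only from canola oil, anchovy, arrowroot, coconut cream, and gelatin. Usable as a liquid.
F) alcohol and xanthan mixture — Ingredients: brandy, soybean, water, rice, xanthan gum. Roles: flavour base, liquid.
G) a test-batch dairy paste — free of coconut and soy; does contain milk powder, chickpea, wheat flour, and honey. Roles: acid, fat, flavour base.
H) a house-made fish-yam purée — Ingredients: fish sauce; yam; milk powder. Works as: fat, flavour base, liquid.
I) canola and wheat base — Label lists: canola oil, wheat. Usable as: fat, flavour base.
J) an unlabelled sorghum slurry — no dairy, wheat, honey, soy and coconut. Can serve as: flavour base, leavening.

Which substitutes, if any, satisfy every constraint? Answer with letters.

A: only yam; none excluded — keep
B: every rule checks out — keep
C: all constraints satisfied — keep
D: gelatin and pork etc. — none of it excluded — valid
E: not usable as a flavour base; has coconut cream, so not coconut-free — out
F: has soybean, so not soy-free — no
G: has honey, so not honey-free; has milk powder, so not dairy-free (and 1 more) — out
H: has milk powder, so not dairy-free — reject
I: has wheat, so not wheat-free — no
J: works as a flavour base, no coconut, no honey — keep

A, B, C, D, J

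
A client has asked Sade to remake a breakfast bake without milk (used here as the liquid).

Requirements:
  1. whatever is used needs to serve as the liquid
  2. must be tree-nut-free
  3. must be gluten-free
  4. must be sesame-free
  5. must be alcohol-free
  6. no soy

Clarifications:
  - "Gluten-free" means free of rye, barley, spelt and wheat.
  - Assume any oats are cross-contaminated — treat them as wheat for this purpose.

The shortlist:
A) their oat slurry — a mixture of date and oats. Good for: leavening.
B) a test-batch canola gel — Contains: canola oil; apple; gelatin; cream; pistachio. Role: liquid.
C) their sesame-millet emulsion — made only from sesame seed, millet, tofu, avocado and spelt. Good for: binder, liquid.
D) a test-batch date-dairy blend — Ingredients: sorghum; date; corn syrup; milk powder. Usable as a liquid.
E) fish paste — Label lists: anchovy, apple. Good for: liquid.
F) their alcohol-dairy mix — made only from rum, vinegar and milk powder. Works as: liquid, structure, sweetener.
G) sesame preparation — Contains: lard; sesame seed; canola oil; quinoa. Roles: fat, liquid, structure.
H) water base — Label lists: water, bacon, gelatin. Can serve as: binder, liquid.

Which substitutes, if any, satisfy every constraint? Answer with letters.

A: not usable as a liquid; has oats, so not gluten-free — out
B: has pistachio, so not tree-nut-free — no
C: has spelt, so not gluten-free; has tofu, so not soy-free (and 1 more) — reject
D: no tree nuts, no alcohol — valid
E: only anchovy and apple; none excluded — valid
F: has rum, so not alcohol-free — reject
G: has sesame seed, so not sesame-free — reject
H: works as a liquid, no sesame, no soy — OK

D, E, H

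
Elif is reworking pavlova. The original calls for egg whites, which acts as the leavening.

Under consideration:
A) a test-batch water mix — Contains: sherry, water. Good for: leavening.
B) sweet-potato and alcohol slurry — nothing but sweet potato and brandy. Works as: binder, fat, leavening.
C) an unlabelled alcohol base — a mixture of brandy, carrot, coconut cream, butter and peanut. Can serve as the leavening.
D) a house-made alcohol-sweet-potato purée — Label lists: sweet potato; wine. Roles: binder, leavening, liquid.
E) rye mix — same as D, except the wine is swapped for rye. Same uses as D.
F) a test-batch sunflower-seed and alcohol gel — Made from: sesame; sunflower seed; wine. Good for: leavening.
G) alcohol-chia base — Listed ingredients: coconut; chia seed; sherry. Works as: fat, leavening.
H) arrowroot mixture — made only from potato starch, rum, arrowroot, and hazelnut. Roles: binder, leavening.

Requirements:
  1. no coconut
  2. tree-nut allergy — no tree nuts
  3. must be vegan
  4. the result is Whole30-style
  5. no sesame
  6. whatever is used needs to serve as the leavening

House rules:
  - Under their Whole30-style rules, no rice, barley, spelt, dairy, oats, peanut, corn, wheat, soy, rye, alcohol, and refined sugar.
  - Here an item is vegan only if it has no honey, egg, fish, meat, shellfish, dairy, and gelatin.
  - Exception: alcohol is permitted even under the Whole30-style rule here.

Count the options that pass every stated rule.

A: alcohol is permitted under the Whole30-style carve-out; nothing else excluded — valid
B: alcohol is permitted under the Whole30-style carve-out; nothing else excluded — OK
C: has butter, so not Whole30-style; has butter, so not vegan (and 1 more) — no
D: alcohol is permitted under the Whole30-style carve-out; nothing else excluded — valid
E: has rye, so not Whole30-style — no
F: has sesame, so not sesame-free — no
G: has coconut, so not coconut-free — no
H: has hazelnut, so not tree-nut-free — out

3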